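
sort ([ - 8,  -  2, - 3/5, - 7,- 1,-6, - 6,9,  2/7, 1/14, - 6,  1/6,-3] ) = [  -  8, - 7, - 6,-6 , - 6, -3,-2,-1,- 3/5,1/14, 1/6,2/7, 9] 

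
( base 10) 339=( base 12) 243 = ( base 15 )179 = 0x153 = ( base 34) 9X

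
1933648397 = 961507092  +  972141305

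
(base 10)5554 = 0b1010110110010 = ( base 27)7gj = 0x15b2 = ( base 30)654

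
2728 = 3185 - 457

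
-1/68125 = -1 + 68124/68125 = - 0.00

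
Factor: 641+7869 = 8510 = 2^1*5^1 * 23^1*37^1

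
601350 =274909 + 326441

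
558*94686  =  52834788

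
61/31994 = 61/31994 = 0.00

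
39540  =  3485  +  36055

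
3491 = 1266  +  2225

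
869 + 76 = 945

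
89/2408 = 89/2408 =0.04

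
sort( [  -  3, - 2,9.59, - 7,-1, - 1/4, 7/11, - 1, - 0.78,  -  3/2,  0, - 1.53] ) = [ - 7, - 3, - 2, - 1.53, - 3/2,-1, - 1, - 0.78, - 1/4,0, 7/11,  9.59]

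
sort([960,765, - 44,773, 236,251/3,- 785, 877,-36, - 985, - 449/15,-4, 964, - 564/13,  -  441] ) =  [ - 985, - 785, - 441, - 44, - 564/13, - 36,-449/15, - 4  ,  251/3, 236, 765, 773, 877,960,964]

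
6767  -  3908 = 2859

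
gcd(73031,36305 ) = 1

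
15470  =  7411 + 8059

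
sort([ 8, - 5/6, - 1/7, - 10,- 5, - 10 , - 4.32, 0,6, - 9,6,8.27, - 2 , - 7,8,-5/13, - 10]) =[ -10, -10,  -  10,-9, - 7, - 5, - 4.32, - 2, - 5/6, - 5/13, - 1/7  ,  0,  6 , 6,8, 8, 8.27 ]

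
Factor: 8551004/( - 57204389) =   -  2^2*7^1 * 41^( - 1 )*27763^1 * 126839^ ( - 1) = -  777364/5200399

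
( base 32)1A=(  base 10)42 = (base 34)18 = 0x2A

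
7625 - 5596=2029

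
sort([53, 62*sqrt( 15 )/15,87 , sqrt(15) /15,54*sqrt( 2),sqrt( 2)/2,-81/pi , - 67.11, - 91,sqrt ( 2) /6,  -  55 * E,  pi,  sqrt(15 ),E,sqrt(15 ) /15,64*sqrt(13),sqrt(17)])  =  [-55*E, - 91,  -  67.11, - 81/pi,sqrt( 2 ) /6, sqrt( 15) /15,sqrt( 15 )/15,sqrt( 2)/2,  E, pi , sqrt(15),sqrt( 17 ),62*sqrt( 15) /15, 53, 54*sqrt( 2),87  ,  64  *  sqrt(13)]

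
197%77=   43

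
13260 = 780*17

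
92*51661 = 4752812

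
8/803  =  8/803 = 0.01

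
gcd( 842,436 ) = 2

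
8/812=2/203 = 0.01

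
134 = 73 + 61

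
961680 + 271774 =1233454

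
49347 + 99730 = 149077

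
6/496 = 3/248 = 0.01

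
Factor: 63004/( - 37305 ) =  - 76/45 =- 2^2*3^ ( - 2 )*  5^(-1)*19^1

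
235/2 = 235/2 = 117.50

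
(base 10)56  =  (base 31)1P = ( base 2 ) 111000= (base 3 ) 2002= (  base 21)2E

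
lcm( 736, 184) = 736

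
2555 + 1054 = 3609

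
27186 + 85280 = 112466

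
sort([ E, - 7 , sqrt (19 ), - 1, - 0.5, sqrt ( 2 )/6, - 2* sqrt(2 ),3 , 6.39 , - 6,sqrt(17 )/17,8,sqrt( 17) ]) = [  -  7,-6 ,-2*sqrt(2 ), - 1, - 0.5,sqrt( 2 )/6  ,  sqrt(17)/17,E, 3  ,  sqrt( 17 ),sqrt(19),6.39,8]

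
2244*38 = 85272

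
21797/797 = 21797/797 = 27.35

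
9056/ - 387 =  - 9056/387  =  - 23.40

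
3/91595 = 3/91595  =  0.00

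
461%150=11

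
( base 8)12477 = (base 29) 6dg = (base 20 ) DBJ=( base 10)5439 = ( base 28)6q7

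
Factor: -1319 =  - 1319^1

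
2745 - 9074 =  - 6329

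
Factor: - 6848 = - 2^6*107^1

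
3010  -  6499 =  - 3489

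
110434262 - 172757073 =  - 62322811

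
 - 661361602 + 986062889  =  324701287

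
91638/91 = 91638/91 = 1007.01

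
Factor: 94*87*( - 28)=-2^3*3^1*7^1 * 29^1 * 47^1 = - 228984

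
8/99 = 8/99 = 0.08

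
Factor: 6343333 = 503^1* 12611^1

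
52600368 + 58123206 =110723574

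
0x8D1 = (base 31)2AP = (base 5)33012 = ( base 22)4ED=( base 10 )2257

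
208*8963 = 1864304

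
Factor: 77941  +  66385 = 144326= 2^1*7^1*13^2*61^1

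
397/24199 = 397/24199=   0.02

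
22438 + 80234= 102672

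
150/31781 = 150/31781 = 0.00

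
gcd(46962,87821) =1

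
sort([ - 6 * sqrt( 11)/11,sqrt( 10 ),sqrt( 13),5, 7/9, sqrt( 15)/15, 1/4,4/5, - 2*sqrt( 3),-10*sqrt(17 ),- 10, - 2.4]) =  [ - 10*  sqrt( 17 ), -10,  -  2 *sqrt( 3), - 2.4, - 6*sqrt(11) /11,1/4,sqrt( 15 )/15,7/9,4/5,sqrt(10),sqrt ( 13), 5] 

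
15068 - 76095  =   - 61027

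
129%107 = 22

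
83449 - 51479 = 31970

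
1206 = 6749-5543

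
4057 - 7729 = - 3672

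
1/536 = 1/536 = 0.00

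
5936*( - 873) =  - 5182128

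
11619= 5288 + 6331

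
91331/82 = 1113 + 65/82= 1113.79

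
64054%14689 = 5298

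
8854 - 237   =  8617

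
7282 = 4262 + 3020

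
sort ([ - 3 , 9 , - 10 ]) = [ - 10, - 3,9]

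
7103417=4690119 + 2413298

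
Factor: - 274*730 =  - 200020 = -2^2*5^1*73^1*137^1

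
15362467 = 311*49397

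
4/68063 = 4/68063 = 0.00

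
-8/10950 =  - 4/5475= - 0.00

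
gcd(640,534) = 2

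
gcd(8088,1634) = 2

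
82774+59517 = 142291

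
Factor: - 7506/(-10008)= 3/4 = 2^(-2 )*3^1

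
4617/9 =513 =513.00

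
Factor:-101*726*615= -2^1 * 3^2*5^1*11^2 * 41^1 * 101^1 =- 45095490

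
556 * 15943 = 8864308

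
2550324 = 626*4074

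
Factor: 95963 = 7^1*13709^1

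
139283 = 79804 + 59479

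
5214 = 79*66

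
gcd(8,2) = 2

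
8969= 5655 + 3314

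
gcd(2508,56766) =6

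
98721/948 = 104 + 43/316 = 104.14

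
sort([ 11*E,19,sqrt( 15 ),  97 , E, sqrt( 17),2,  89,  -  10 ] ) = [ - 10 , 2, E, sqrt ( 15 ),sqrt(17),19, 11*E, 89, 97]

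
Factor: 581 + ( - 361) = 220 =2^2 * 5^1*11^1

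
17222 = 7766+9456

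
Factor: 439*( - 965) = - 5^1*193^1*439^1 = - 423635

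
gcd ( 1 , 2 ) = 1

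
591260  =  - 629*( - 940 )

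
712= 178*4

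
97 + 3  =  100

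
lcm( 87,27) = 783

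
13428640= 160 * 83929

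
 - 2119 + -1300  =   - 3419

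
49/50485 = 49/50485 = 0.00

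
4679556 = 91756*51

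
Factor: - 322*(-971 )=312662 = 2^1*7^1* 23^1*971^1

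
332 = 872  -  540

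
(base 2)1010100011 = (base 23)168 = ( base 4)22203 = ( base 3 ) 221000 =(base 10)675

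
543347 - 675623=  - 132276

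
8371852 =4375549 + 3996303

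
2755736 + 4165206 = 6920942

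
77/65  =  77/65 =1.18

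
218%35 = 8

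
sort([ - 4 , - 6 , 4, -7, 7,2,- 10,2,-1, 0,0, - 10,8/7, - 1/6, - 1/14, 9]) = [  -  10, - 10,-7, - 6,-4, - 1,-1/6,-1/14, 0, 0, 8/7,  2,2, 4,7, 9 ]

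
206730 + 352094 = 558824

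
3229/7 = 461 + 2/7 = 461.29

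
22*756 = 16632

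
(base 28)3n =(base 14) 79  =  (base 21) 52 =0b1101011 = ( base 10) 107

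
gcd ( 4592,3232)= 16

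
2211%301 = 104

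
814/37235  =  74/3385 = 0.02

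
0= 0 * 8081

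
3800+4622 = 8422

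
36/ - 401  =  -1 + 365/401 = - 0.09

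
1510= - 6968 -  - 8478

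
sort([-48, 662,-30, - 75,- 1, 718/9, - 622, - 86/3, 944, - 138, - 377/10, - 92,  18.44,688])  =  [  -  622, - 138, - 92, - 75, - 48, - 377/10, - 30, - 86/3, - 1,18.44,718/9,662,688,  944]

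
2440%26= 22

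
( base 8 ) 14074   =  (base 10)6204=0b1100000111100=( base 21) e19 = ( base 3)22111210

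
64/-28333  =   - 64/28333 = - 0.00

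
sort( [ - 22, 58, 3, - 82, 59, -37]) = [ - 82, - 37, -22,  3, 58, 59]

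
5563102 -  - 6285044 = 11848146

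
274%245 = 29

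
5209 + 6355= 11564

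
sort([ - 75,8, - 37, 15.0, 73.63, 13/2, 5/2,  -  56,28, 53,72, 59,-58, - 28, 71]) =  [-75, - 58, - 56, - 37, -28, 5/2, 13/2 , 8,15.0,28,  53, 59,  71,72,73.63]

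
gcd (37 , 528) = 1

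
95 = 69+26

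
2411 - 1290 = 1121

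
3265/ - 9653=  -1 + 6388/9653 = - 0.34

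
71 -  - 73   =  144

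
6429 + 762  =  7191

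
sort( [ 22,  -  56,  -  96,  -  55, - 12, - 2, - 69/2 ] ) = [ - 96 ,-56, - 55, - 69/2,-12, - 2,22]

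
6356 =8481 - 2125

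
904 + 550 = 1454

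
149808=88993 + 60815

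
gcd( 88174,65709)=1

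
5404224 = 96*56294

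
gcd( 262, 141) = 1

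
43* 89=3827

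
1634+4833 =6467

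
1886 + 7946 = 9832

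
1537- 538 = 999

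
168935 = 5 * 33787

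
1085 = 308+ 777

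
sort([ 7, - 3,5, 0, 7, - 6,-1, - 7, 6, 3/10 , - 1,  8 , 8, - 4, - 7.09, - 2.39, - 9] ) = [ - 9, - 7.09, - 7, - 6, - 4,  -  3,-2.39, - 1, - 1,0 , 3/10,5, 6 , 7, 7,  8,8]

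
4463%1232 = 767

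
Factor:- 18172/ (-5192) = 7/2=2^( - 1) * 7^1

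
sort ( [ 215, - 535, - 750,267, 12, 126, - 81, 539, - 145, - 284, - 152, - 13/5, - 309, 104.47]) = [-750, - 535, - 309, - 284, - 152, - 145, - 81, - 13/5,12,104.47,126, 215,267 , 539 ] 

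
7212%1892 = 1536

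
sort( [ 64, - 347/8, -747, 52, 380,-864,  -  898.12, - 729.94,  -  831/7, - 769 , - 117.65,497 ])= [-898.12, - 864, -769, - 747, - 729.94, - 831/7, - 117.65, - 347/8,52,64, 380, 497] 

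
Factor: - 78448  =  -2^4 * 4903^1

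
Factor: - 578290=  - 2^1*5^1*57829^1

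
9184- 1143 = 8041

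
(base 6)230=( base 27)39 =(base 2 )1011010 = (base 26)3C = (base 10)90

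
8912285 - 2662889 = 6249396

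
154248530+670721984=824970514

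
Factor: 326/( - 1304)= - 1/4 = - 2^( - 2)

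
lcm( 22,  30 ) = 330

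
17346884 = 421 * 41204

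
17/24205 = 17/24205 = 0.00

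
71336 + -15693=55643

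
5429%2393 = 643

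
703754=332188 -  - 371566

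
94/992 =47/496 =0.09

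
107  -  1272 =  -  1165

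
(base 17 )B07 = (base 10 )3186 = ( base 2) 110001110010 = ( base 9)4330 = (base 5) 100221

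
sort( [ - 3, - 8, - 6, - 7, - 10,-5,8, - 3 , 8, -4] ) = [ - 10, - 8,-7, - 6, - 5, - 4, - 3, - 3, 8 , 8]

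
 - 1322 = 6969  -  8291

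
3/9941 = 3/9941=0.00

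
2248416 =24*93684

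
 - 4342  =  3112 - 7454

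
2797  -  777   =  2020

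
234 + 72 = 306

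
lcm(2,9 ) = 18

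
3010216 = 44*68414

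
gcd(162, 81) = 81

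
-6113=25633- 31746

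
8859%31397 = 8859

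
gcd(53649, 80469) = 9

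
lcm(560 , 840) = 1680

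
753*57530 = 43320090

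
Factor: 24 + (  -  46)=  - 2^1 * 11^1= - 22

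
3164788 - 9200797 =-6036009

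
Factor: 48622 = 2^1 * 7^1*23^1 * 151^1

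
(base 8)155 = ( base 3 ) 11001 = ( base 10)109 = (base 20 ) 59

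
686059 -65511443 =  - 64825384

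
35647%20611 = 15036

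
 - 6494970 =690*( - 9413 )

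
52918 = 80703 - 27785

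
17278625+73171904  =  90450529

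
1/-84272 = -1/84272 = -  0.00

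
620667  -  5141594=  - 4520927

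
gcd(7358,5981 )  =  1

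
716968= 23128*31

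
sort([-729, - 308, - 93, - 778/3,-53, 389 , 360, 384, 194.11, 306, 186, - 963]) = [ - 963, - 729 , - 308, - 778/3,-93, - 53, 186,194.11, 306, 360, 384,389 ] 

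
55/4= 13+3/4 = 13.75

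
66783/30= 2226 + 1/10 = 2226.10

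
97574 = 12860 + 84714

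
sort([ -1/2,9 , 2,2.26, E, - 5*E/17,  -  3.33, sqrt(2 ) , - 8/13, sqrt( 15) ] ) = [ - 3.33, - 5*E/17,  -  8/13, - 1/2,sqrt( 2) , 2 , 2.26,E , sqrt (15 ),9 ] 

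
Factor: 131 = 131^1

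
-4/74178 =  - 2/37089 = - 0.00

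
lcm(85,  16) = 1360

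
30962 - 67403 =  - 36441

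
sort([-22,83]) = [ - 22,83]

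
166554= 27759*6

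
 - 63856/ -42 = 31928/21 = 1520.38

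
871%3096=871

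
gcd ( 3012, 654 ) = 6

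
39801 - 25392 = 14409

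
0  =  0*73776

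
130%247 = 130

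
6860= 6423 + 437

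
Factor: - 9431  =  -9431^1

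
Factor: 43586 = 2^1*19^1*31^1*37^1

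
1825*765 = 1396125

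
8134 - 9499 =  - 1365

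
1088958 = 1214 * 897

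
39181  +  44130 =83311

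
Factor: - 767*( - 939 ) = 3^1*13^1*59^1*313^1  =  720213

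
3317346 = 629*5274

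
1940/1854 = 970/927 = 1.05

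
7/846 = 7/846=0.01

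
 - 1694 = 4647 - 6341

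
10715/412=10715/412 = 26.01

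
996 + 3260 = 4256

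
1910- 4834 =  - 2924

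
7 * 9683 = 67781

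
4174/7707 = 4174/7707 = 0.54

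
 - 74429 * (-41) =3051589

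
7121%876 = 113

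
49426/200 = 247 + 13/100 = 247.13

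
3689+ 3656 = 7345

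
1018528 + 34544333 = 35562861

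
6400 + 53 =6453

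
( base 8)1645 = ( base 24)1EL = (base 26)19N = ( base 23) 1HD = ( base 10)933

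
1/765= 1/765 = 0.00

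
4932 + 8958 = 13890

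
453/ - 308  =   - 2 + 163/308 = -1.47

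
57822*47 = 2717634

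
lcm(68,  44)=748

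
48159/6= 16053/2= 8026.50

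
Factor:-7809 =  - 3^1*  19^1*137^1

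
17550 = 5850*3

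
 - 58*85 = -4930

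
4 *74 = 296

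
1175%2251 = 1175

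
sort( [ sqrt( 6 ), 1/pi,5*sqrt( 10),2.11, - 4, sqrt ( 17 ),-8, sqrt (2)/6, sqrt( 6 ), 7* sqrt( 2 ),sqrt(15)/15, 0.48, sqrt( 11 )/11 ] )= [ - 8, - 4,sqrt( 2 )/6, sqrt (15 ) /15,sqrt ( 11 )/11, 1/pi,  0.48, 2.11,sqrt (6), sqrt( 6),sqrt( 17),7*sqrt(2 ),5*sqrt( 10) ]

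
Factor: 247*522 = 128934 = 2^1*3^2 * 13^1 * 19^1*29^1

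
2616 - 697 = 1919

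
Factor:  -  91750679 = - 79^1* 1161401^1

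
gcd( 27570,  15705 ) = 15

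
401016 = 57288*7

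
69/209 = 69/209 = 0.33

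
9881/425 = 23 + 106/425 = 23.25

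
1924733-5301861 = - 3377128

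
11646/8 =1455 + 3/4= 1455.75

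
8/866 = 4/433 = 0.01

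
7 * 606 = 4242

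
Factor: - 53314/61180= -61/70 = - 2^ (  -  1 )*5^(- 1 )*7^(-1 )*61^1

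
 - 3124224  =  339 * (-9216) 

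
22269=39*571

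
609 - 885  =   - 276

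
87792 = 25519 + 62273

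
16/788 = 4/197 = 0.02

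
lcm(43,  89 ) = 3827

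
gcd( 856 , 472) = 8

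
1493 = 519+974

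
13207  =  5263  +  7944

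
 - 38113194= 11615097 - 49728291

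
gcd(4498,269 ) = 1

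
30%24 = 6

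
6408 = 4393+2015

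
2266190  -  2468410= -202220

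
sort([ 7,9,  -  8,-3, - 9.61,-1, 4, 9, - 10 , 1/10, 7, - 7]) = [-10, - 9.61, - 8, - 7, - 3 , - 1, 1/10, 4, 7, 7,9, 9 ] 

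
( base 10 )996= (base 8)1744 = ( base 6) 4340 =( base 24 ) 1HC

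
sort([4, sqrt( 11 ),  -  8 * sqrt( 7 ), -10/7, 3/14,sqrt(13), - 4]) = [ - 8* sqrt( 7), - 4, - 10/7, 3/14 , sqrt(11), sqrt(13), 4 ]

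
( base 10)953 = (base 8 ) 1671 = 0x3b9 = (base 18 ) 2gh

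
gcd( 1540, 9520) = 140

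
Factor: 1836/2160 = 2^(-2) * 5^( - 1)*17^1 =17/20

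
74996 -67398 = 7598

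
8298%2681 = 255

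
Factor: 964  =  2^2  *241^1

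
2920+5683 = 8603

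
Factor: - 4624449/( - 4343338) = 2^(-1 )*3^1*23^1*173^( - 1)*12553^( - 1 ) * 67021^1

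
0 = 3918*0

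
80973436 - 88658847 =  - 7685411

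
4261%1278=427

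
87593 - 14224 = 73369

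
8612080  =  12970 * 664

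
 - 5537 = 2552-8089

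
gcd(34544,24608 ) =16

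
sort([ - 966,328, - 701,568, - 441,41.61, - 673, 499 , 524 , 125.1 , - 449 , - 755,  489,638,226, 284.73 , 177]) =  [ - 966,  -  755, - 701, - 673,  -  449, - 441, 41.61,125.1,177,226,284.73,  328,489,499,524,568 , 638] 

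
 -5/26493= -5/26493 = - 0.00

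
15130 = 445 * 34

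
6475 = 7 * 925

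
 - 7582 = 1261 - 8843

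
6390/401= 15 + 375/401 = 15.94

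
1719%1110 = 609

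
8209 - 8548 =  - 339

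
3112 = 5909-2797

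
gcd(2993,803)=73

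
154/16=77/8 = 9.62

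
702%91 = 65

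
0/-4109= 0/1 =- 0.00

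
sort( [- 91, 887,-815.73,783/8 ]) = [ - 815.73,-91,  783/8, 887 ] 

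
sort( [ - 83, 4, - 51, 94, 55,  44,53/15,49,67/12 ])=[ - 83, - 51,53/15 , 4,67/12, 44, 49, 55,94 ]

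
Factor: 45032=2^3*13^1*433^1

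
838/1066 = 419/533 = 0.79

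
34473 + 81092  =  115565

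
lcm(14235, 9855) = 128115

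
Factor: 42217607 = 5563^1*7589^1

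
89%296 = 89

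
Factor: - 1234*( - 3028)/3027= 2^3*3^( - 1)*617^1*757^1*1009^( - 1) = 3736552/3027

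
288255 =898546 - 610291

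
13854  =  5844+8010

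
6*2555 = 15330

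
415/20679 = 415/20679=   0.02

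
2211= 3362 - 1151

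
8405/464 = 18 + 53/464= 18.11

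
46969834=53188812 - 6218978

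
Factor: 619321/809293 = 23^1*47^( - 1)*67^( - 1)*257^( - 1 ) * 26927^1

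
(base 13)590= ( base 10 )962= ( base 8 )1702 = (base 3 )1022122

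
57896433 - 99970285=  - 42073852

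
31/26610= 31/26610 = 0.00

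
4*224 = 896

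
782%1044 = 782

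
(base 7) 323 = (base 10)164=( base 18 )92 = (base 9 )202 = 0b10100100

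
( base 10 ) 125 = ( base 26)4L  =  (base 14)8D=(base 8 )175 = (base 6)325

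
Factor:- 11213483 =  - 521^1*21523^1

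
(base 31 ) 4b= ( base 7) 252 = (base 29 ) 4j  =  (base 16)87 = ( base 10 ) 135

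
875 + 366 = 1241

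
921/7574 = 921/7574  =  0.12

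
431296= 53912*8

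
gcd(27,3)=3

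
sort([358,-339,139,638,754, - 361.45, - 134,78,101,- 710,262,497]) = [ - 710,-361.45, - 339,-134, 78,101,  139,262,358, 497, 638,754]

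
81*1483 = 120123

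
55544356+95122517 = 150666873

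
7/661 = 7/661 = 0.01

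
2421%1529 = 892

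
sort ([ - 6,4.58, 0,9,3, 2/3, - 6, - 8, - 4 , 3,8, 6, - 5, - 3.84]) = [ - 8, - 6, - 6, - 5, - 4 , - 3.84,0, 2/3, 3, 3, 4.58, 6, 8,9]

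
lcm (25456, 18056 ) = 1552816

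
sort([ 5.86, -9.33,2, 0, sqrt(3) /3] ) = [ - 9.33 , 0,sqrt( 3)/3, 2,5.86]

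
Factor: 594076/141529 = 2^2*7^3*433^1 * 141529^( - 1 )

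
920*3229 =2970680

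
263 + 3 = 266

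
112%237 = 112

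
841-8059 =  - 7218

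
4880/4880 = 1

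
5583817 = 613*9109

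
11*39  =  429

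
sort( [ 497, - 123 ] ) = [ - 123,497 ]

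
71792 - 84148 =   -  12356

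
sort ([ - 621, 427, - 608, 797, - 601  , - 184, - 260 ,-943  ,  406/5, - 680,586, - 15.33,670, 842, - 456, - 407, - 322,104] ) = [ - 943, - 680, - 621, - 608, - 601, - 456,-407, - 322,-260, - 184, - 15.33, 406/5, 104, 427, 586, 670, 797, 842] 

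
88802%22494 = 21320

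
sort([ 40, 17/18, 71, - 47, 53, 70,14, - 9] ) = [ - 47, - 9, 17/18,14, 40,53, 70,  71 ] 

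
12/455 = 12/455 = 0.03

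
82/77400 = 41/38700 = 0.00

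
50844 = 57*892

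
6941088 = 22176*313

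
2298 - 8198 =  - 5900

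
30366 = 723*42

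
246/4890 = 41/815 = 0.05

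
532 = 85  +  447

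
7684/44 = 174 + 7/11 = 174.64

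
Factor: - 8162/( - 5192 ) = 2^(-2) * 7^1*53^1*59^( - 1) = 371/236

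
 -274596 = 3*( - 91532)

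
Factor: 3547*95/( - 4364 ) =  - 336965/4364 = - 2^( - 2 ) *5^1*19^1*1091^(- 1)*3547^1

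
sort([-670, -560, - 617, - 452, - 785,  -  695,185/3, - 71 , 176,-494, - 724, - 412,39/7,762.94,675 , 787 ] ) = [ -785,-724, - 695, -670, - 617, - 560, - 494, - 452, - 412, - 71,39/7, 185/3,176,675,762.94,787] 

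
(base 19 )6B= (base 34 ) 3N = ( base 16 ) 7d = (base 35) 3K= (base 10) 125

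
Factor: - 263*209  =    -  11^1*19^1*263^1  =  -54967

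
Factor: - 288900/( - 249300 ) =3^1*107^1*277^(  -  1) = 321/277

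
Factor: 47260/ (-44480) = -2^(-4)*17^1 = -17/16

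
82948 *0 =0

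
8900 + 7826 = 16726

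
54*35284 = 1905336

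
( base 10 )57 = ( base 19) 30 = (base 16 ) 39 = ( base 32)1P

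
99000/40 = 2475= 2475.00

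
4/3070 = 2/1535 = 0.00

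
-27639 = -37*747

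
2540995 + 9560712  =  12101707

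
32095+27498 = 59593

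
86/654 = 43/327 =0.13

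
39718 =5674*7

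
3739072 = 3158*1184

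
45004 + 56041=101045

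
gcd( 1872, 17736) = 24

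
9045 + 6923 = 15968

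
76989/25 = 3079 + 14/25 = 3079.56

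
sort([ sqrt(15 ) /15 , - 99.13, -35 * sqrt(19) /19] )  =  [ - 99.13, - 35*sqrt(  19) /19 , sqrt ( 15)/15] 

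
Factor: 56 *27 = 2^3*3^3*7^1 = 1512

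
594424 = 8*74303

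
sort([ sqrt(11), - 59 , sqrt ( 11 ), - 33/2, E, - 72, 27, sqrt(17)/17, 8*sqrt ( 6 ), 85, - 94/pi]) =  [ - 72, - 59,-94/pi, - 33/2,  sqrt( 17)/17, E, sqrt(11 ) , sqrt ( 11 ), 8*sqrt ( 6 ),27, 85 ]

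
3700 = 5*740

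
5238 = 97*54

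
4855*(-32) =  - 155360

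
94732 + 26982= 121714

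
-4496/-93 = 48+32/93 = 48.34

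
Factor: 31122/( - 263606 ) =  - 3^2*13^1 * 991^( - 1 ) = -  117/991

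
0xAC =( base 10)172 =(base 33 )57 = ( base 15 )B7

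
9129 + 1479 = 10608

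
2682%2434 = 248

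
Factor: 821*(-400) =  - 2^4*5^2*821^1=- 328400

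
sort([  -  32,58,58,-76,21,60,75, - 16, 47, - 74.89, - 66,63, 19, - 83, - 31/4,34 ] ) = [ - 83, - 76  , - 74.89  , - 66, - 32, - 16, - 31/4,  19, 21,34, 47, 58,  58,60,63, 75]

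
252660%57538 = 22508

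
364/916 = 91/229 = 0.40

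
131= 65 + 66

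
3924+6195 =10119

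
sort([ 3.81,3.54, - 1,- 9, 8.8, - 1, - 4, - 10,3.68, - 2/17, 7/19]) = [ - 10, - 9, - 4, - 1, - 1, - 2/17, 7/19, 3.54,3.68, 3.81, 8.8]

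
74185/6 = 12364+1/6 = 12364.17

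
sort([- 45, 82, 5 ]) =[-45,5, 82 ] 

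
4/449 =4/449  =  0.01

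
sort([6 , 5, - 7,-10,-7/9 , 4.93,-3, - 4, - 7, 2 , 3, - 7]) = [ - 10,- 7, - 7, - 7, - 4, - 3,  -  7/9, 2, 3, 4.93 , 5, 6 ] 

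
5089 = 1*5089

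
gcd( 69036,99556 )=4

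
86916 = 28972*3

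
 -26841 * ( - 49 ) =1315209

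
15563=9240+6323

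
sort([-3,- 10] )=[ - 10, - 3 ] 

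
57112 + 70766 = 127878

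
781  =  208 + 573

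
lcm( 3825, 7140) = 107100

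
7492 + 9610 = 17102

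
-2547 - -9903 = 7356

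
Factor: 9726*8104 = 2^4* 3^1*1013^1  *1621^1 = 78819504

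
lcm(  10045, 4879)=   170765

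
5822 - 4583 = 1239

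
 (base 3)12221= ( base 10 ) 160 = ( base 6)424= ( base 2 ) 10100000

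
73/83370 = 73/83370 = 0.00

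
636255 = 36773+599482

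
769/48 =16+1/48 = 16.02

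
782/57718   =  391/28859 = 0.01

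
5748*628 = 3609744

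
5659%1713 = 520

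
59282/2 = 29641 = 29641.00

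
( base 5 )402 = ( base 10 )102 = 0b1100110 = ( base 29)3f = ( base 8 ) 146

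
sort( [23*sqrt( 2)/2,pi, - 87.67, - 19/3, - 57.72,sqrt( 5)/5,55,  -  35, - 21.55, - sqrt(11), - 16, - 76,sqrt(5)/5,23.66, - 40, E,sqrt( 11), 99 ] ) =[ - 87.67,  -  76, -57.72, - 40, - 35 , - 21.55, - 16,-19/3, - sqrt( 11 ),sqrt( 5)/5 , sqrt(5)/5, E, pi,sqrt( 11),23*sqrt(2)/2, 23.66, 55,99] 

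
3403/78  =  43 + 49/78 = 43.63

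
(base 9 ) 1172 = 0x36B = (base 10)875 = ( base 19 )281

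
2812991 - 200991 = 2612000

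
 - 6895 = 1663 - 8558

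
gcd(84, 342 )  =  6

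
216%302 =216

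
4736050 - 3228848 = 1507202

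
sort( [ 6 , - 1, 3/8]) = [ - 1 , 3/8,  6] 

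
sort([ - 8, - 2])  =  [ -8, - 2] 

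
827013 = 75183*11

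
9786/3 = 3262=3262.00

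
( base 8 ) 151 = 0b1101001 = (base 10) 105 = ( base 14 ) 77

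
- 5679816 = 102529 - 5782345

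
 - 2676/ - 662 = 1338/331 = 4.04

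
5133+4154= 9287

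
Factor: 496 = 2^4*31^1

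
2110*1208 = 2548880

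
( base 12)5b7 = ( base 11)711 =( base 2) 1101011011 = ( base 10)859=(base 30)sj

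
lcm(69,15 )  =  345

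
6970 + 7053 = 14023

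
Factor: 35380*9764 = 345450320 = 2^4 * 5^1*29^1 * 61^1* 2441^1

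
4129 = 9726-5597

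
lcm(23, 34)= 782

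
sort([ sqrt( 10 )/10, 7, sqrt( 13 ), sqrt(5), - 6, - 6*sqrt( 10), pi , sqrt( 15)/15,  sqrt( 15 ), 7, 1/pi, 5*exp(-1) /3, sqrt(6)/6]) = [ - 6*sqrt(10), - 6, sqrt(15)/15,sqrt(  10 )/10, 1/pi,sqrt (6 ) /6, 5*exp(  -  1)/3, sqrt( 5), pi, sqrt(13), sqrt(15)  ,  7, 7 ] 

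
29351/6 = 4891+5/6  =  4891.83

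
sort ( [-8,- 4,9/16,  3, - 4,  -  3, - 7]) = [ - 8, - 7, - 4, -4,-3,9/16, 3] 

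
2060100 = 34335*60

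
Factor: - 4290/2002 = -3^1*5^1*7^(-1)=   -15/7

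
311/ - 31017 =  - 311/31017 = - 0.01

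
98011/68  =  1441 + 23/68 = 1441.34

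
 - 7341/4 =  -1836 + 3/4 = - 1835.25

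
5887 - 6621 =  - 734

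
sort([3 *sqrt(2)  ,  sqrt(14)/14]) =[ sqrt(14)/14, 3*sqrt(2 )]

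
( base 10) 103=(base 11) 94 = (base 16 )67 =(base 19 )58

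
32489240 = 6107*5320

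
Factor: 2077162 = 2^1*17^1*199^1 * 307^1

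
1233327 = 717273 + 516054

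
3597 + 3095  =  6692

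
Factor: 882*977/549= 2^1*7^2*61^( - 1)*977^1 = 95746/61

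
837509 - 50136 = 787373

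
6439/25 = 6439/25= 257.56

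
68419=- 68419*( - 1)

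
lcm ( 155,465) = 465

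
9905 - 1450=8455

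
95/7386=95/7386=0.01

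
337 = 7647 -7310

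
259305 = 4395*59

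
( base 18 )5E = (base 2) 1101000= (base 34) 32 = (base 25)44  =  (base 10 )104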